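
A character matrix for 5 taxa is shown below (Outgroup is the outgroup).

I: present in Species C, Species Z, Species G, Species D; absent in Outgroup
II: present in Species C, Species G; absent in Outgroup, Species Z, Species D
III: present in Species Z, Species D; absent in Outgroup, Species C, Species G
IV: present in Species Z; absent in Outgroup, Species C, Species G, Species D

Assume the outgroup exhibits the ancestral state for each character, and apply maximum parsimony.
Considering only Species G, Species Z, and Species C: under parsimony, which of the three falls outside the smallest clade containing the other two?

The outgroup has state 'absent' for every character, so 'present' is the derived state throughout.
I (derived state 'present') is shared by all ingroup taxa — unites the whole ingroup.
Only Species C and Species G show the derived state 'present' for II, supporting them as a clade.
III: derived state 'present' in Species D and Species Z only — synapomorphy for {Species D, Species Z}.
IV (derived state 'present') is unique to Species Z (autapomorphy; uninformative for grouping).
Most parsimonious ingroup topology: ((Species C,Species G),(Species Z,Species D)).
Species C and Species G share a more recent common ancestor with each other than either does with Species Z, so Species Z is the least closely related of the three.

Species Z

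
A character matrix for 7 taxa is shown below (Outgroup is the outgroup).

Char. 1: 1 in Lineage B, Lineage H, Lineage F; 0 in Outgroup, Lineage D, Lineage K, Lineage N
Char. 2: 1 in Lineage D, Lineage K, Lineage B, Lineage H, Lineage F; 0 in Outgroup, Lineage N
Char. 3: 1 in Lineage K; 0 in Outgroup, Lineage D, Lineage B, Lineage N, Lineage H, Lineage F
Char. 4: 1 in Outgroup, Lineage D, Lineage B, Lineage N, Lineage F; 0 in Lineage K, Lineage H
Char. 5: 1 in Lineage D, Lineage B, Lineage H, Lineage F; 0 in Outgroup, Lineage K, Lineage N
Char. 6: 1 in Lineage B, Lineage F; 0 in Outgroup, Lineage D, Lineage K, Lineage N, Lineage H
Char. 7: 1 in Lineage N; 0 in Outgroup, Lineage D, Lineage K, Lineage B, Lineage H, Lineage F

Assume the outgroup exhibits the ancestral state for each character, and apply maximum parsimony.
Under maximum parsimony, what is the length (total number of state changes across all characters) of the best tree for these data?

Character polarity is set by the outgroup: the derived state is whichever differs from the outgroup's state, so for Char. 4 the derived state is '0', and for the remaining characters it is '1'.
Only Lineage B, Lineage F, and Lineage H show the derived state '1' for Char. 1, supporting them as a clade.
Only Lineage B, Lineage D, Lineage F, Lineage H, and Lineage K show the derived state '1' for Char. 2, supporting them as a clade.
Char. 3: derived state '1' in Lineage K only — an autapomorphy, so it tells us nothing about relationships among taxa.
Char. 4 (state '0') occurs in Lineage H and Lineage K but conflicts with the nesting implied by the other characters — most parsimoniously interpreted as homoplasy.
Only Lineage B, Lineage D, Lineage F, and Lineage H show the derived state '1' for Char. 5, supporting them as a clade.
Char. 6: derived state '1' in Lineage B and Lineage F only — synapomorphy for {Lineage B, Lineage F}.
Char. 7: derived state '1' in Lineage N only — an autapomorphy, so it tells us nothing about relationships among taxa.
Most parsimonious ingroup topology: (((Lineage D,((Lineage B,Lineage F),Lineage H)),Lineage K),Lineage N).
Changes per character on this tree: Char. 1: 1; Char. 2: 1; Char. 3: 1; Char. 4: 2; Char. 5: 1; Char. 6: 1; Char. 7: 1.
Total = 8.

8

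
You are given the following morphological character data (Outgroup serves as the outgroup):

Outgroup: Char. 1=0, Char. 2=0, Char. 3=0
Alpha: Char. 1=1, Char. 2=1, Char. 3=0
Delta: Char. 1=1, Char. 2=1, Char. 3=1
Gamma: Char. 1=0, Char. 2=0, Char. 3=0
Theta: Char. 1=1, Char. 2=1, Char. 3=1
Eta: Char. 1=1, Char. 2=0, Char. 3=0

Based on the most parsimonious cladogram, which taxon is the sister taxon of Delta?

Theta

The outgroup has state '0' for every character, so '1' is the derived state throughout.
Char. 1: derived state '1' in Alpha, Delta, Eta, and Theta only — synapomorphy for {Alpha, Delta, Eta, Theta}.
Char. 2 (derived state '1') is shared by Alpha, Delta, and Theta — a synapomorphy uniting that clade.
Char. 3: derived state '1' in Delta and Theta only — synapomorphy for {Delta, Theta}.
Most parsimonious ingroup topology: (((Alpha,(Delta,Theta)),Eta),Gamma).
Delta and Theta form a cherry on this tree, so they are sister taxa.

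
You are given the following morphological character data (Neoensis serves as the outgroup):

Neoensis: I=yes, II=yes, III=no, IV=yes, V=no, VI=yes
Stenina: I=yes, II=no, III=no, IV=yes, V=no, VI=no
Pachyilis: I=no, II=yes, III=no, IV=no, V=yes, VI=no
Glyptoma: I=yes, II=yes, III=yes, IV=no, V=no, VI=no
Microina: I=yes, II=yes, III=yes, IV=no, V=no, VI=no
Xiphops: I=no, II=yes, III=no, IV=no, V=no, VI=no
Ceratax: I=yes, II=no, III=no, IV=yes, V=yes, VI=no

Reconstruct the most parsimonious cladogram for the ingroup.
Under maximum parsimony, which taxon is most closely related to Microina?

Character polarity is set by the outgroup: the derived state is whichever differs from the outgroup's state, so for I, II, IV, VI the derived state is 'no', and for the remaining characters it is 'yes'.
I: derived state 'no' in Pachyilis and Xiphops only — synapomorphy for {Pachyilis, Xiphops}.
II (derived state 'no') is shared by Ceratax and Stenina — a synapomorphy uniting that clade.
Only Glyptoma and Microina show the derived state 'yes' for III, supporting them as a clade.
IV: derived state 'no' in Glyptoma, Microina, Pachyilis, and Xiphops only — synapomorphy for {Glyptoma, Microina, Pachyilis, Xiphops}.
V (state 'yes') occurs in Ceratax and Pachyilis but conflicts with the nesting implied by the other characters — most parsimoniously interpreted as homoplasy.
All ingroup taxa share the derived state 'no' for VI; it defines the ingroup but does not resolve relationships within it.
Most parsimonious ingroup topology: ((Stenina,Ceratax),((Pachyilis,Xiphops),(Glyptoma,Microina))).
Microina and Glyptoma form a cherry on this tree, so they are sister taxa.

Glyptoma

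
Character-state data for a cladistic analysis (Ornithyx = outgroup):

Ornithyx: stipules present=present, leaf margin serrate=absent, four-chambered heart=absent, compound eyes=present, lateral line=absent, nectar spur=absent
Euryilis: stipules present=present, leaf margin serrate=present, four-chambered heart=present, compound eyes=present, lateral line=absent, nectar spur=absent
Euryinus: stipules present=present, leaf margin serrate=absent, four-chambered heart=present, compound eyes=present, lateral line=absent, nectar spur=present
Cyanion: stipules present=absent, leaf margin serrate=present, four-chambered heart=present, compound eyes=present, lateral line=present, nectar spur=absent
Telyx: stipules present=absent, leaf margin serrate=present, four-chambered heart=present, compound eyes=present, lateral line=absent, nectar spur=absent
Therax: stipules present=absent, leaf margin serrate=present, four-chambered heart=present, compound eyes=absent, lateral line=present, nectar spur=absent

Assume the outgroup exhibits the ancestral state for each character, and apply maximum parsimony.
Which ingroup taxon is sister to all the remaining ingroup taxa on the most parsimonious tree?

Character polarity is set by the outgroup: the derived state is whichever differs from the outgroup's state, so for stipules present, compound eyes the derived state is 'absent', and for the remaining characters it is 'present'.
stipules present: derived state 'absent' in Cyanion, Telyx, and Therax only — synapomorphy for {Cyanion, Telyx, Therax}.
Only Cyanion, Euryilis, Telyx, and Therax show the derived state 'present' for leaf margin serrate, supporting them as a clade.
All ingroup taxa share the derived state 'present' for four-chambered heart; it defines the ingroup but does not resolve relationships within it.
compound eyes (derived state 'absent') is unique to Therax (autapomorphy; uninformative for grouping).
Only Cyanion and Therax show the derived state 'present' for lateral line, supporting them as a clade.
nectar spur: derived state 'present' in Euryinus only — an autapomorphy, so it tells us nothing about relationships among taxa.
Most parsimonious ingroup topology: ((Euryilis,((Cyanion,Therax),Telyx)),Euryinus).
Euryinus is sister to the clade containing all other ingroup taxa, so it is the earliest-diverging (most basal) ingroup lineage.

Euryinus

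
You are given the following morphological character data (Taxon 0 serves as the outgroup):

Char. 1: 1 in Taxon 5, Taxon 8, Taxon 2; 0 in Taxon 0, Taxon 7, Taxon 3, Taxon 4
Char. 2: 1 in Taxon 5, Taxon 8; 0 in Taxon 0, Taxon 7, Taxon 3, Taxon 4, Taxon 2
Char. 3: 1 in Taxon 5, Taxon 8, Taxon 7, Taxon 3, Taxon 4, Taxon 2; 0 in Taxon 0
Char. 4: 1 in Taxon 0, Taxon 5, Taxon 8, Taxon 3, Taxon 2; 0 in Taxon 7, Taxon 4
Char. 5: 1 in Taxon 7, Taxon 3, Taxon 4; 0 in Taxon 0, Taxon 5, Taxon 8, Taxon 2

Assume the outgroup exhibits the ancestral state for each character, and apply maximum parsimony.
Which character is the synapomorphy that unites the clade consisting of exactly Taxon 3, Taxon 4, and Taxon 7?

Character polarity is set by the outgroup: the derived state is whichever differs from the outgroup's state, so for Char. 4 the derived state is '0', and for the remaining characters it is '1'.
Only Taxon 2, Taxon 5, and Taxon 8 show the derived state '1' for Char. 1, supporting them as a clade.
Char. 2 (derived state '1') is shared by Taxon 5 and Taxon 8 — a synapomorphy uniting that clade.
Char. 3 (derived state '1') is shared by all ingroup taxa — unites the whole ingroup.
Char. 4: derived state '0' in Taxon 4 and Taxon 7 only — synapomorphy for {Taxon 4, Taxon 7}.
Char. 5: derived state '1' in Taxon 3, Taxon 4, and Taxon 7 only — synapomorphy for {Taxon 3, Taxon 4, Taxon 7}.
Most parsimonious ingroup topology: (((Taxon 7,Taxon 4),Taxon 3),((Taxon 8,Taxon 5),Taxon 2)).
The clade {Taxon 3, Taxon 4, Taxon 7} is supported by Char. 5: its derived state '1' occurs in exactly those taxa and in no other taxon (including the outgroup).

Char. 5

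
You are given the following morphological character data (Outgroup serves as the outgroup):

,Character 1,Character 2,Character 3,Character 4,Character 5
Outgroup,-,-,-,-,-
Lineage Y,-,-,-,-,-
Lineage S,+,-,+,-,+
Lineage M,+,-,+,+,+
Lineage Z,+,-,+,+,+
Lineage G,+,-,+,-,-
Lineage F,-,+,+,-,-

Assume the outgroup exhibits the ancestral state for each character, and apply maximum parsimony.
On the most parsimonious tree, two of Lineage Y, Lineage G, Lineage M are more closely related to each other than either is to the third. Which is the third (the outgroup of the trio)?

The outgroup has state '-' for every character, so '+' is the derived state throughout.
Only Lineage G, Lineage M, Lineage S, and Lineage Z show the derived state '+' for Character 1, supporting them as a clade.
Character 2 (derived state '+') is unique to Lineage F (autapomorphy; uninformative for grouping).
Character 3: derived state '+' in Lineage F, Lineage G, Lineage M, Lineage S, and Lineage Z only — synapomorphy for {Lineage F, Lineage G, Lineage M, Lineage S, Lineage Z}.
Character 4: derived state '+' in Lineage M and Lineage Z only — synapomorphy for {Lineage M, Lineage Z}.
Only Lineage M, Lineage S, and Lineage Z show the derived state '+' for Character 5, supporting them as a clade.
Most parsimonious ingroup topology: (Lineage Y,(((Lineage S,(Lineage M,Lineage Z)),Lineage G),Lineage F)).
Lineage M and Lineage G share a more recent common ancestor with each other than either does with Lineage Y, so Lineage Y is the least closely related of the three.

Lineage Y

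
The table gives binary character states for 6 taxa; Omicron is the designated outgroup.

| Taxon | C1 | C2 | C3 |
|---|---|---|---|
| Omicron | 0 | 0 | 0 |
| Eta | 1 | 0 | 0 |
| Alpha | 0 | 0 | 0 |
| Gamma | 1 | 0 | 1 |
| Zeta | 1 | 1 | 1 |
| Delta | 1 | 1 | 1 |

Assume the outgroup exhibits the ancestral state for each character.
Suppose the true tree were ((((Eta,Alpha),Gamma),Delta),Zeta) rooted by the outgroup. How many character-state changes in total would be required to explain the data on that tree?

Map each character onto ((((Eta,Alpha),Gamma),Delta),Zeta) (rooted by Omicron) and count the minimum state changes it requires (Fitch parsimony):
C1: 2; C2: 2; C3: 2.
Total tree length = 6.

6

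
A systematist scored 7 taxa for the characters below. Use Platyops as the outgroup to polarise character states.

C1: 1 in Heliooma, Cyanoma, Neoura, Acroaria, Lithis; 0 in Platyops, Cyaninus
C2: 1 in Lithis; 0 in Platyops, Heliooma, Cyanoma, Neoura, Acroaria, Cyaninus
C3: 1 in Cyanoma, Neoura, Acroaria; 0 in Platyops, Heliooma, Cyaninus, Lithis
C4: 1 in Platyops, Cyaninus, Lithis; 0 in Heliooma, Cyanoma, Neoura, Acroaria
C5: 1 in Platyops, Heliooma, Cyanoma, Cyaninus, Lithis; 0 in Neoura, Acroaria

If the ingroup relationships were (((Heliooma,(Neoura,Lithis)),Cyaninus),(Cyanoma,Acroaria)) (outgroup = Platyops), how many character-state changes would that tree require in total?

10

Map each character onto (((Heliooma,(Neoura,Lithis)),Cyaninus),(Cyanoma,Acroaria)) (rooted by Platyops) and count the minimum state changes it requires (Fitch parsimony):
C1: 2; C2: 1; C3: 2; C4: 3; C5: 2.
Total tree length = 10.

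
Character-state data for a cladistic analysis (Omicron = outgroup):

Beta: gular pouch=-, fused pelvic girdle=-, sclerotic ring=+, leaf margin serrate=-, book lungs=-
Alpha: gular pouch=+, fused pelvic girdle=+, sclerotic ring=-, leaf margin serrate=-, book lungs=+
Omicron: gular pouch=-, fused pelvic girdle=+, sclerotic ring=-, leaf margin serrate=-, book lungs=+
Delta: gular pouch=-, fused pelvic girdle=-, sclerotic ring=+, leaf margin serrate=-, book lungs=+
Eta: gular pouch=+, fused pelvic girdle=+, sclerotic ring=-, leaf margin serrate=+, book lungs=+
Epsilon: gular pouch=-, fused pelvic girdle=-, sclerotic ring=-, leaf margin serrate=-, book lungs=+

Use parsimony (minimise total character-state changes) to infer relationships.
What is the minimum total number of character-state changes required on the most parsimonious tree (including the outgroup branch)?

Character polarity is set by the outgroup: the derived state is whichever differs from the outgroup's state, so for fused pelvic girdle, book lungs the derived state is '-', and for the remaining characters it is '+'.
gular pouch (derived state '+') is shared by Alpha and Eta — a synapomorphy uniting that clade.
fused pelvic girdle (derived state '-') is shared by Beta, Delta, and Epsilon — a synapomorphy uniting that clade.
Only Beta and Delta show the derived state '+' for sclerotic ring, supporting them as a clade.
leaf margin serrate (derived state '+') is unique to Eta (autapomorphy; uninformative for grouping).
book lungs (derived state '-') is unique to Beta (autapomorphy; uninformative for grouping).
Most parsimonious ingroup topology: ((Eta,Alpha),(Epsilon,(Beta,Delta))).
Changes per character on this tree: gular pouch: 1; fused pelvic girdle: 1; sclerotic ring: 1; leaf margin serrate: 1; book lungs: 1.
Total = 5.

5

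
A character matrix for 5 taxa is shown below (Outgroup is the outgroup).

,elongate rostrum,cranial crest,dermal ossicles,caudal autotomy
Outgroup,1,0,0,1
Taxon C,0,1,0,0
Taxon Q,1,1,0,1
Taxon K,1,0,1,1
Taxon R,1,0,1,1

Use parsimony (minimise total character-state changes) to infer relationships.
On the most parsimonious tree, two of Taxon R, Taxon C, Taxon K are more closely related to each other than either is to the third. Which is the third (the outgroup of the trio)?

Character polarity is set by the outgroup: the derived state is whichever differs from the outgroup's state, so for elongate rostrum, caudal autotomy the derived state is '0', and for the remaining characters it is '1'.
elongate rostrum: derived state '0' in Taxon C only — an autapomorphy, so it tells us nothing about relationships among taxa.
Only Taxon C and Taxon Q show the derived state '1' for cranial crest, supporting them as a clade.
dermal ossicles (derived state '1') is shared by Taxon K and Taxon R — a synapomorphy uniting that clade.
caudal autotomy: derived state '0' in Taxon C only — an autapomorphy, so it tells us nothing about relationships among taxa.
Most parsimonious ingroup topology: ((Taxon Q,Taxon C),(Taxon R,Taxon K)).
Taxon R and Taxon K share a more recent common ancestor with each other than either does with Taxon C, so Taxon C is the least closely related of the three.

Taxon C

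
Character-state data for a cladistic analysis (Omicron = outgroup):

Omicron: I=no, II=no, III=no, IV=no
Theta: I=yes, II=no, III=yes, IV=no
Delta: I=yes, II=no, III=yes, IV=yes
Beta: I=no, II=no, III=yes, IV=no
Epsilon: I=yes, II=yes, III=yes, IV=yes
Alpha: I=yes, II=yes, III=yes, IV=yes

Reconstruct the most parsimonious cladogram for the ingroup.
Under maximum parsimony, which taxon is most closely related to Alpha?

The outgroup has state 'no' for every character, so 'yes' is the derived state throughout.
I: derived state 'yes' in Alpha, Delta, Epsilon, and Theta only — synapomorphy for {Alpha, Delta, Epsilon, Theta}.
II: derived state 'yes' in Alpha and Epsilon only — synapomorphy for {Alpha, Epsilon}.
III (derived state 'yes') is shared by all ingroup taxa — unites the whole ingroup.
IV: derived state 'yes' in Alpha, Delta, and Epsilon only — synapomorphy for {Alpha, Delta, Epsilon}.
Most parsimonious ingroup topology: ((Theta,(Delta,(Epsilon,Alpha))),Beta).
Alpha and Epsilon form a cherry on this tree, so they are sister taxa.

Epsilon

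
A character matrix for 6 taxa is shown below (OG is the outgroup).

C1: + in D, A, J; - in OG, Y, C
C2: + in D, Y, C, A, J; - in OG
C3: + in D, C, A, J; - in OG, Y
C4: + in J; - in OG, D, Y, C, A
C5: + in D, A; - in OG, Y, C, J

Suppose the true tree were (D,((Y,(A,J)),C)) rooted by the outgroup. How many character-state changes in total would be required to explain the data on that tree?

Map each character onto (D,((Y,(A,J)),C)) (rooted by OG) and count the minimum state changes it requires (Fitch parsimony):
C1: 2; C2: 1; C3: 2; C4: 1; C5: 2.
Total tree length = 8.

8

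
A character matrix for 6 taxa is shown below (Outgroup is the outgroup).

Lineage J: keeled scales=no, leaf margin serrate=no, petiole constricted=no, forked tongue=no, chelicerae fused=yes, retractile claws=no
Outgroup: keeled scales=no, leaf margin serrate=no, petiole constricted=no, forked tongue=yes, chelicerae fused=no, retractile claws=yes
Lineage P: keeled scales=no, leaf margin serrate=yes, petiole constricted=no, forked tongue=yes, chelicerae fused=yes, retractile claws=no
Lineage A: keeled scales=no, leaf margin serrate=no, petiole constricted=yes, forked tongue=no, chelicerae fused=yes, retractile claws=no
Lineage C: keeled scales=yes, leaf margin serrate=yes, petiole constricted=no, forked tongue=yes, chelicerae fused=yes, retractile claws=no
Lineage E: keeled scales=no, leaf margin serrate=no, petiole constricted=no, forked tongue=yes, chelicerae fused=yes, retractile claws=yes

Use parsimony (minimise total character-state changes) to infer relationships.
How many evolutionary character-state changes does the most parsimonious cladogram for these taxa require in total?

6

Character polarity is set by the outgroup: the derived state is whichever differs from the outgroup's state, so for forked tongue, retractile claws the derived state is 'no', and for the remaining characters it is 'yes'.
keeled scales (derived state 'yes') is unique to Lineage C (autapomorphy; uninformative for grouping).
leaf margin serrate: derived state 'yes' in Lineage C and Lineage P only — synapomorphy for {Lineage C, Lineage P}.
petiole constricted (derived state 'yes') is unique to Lineage A (autapomorphy; uninformative for grouping).
forked tongue (derived state 'no') is shared by Lineage A and Lineage J — a synapomorphy uniting that clade.
chelicerae fused (derived state 'yes') is shared by all ingroup taxa — unites the whole ingroup.
retractile claws (derived state 'no') is shared by Lineage A, Lineage C, Lineage J, and Lineage P — a synapomorphy uniting that clade.
Most parsimonious ingroup topology: (((Lineage A,Lineage J),(Lineage P,Lineage C)),Lineage E).
Changes per character on this tree: keeled scales: 1; leaf margin serrate: 1; petiole constricted: 1; forked tongue: 1; chelicerae fused: 1; retractile claws: 1.
Total = 6.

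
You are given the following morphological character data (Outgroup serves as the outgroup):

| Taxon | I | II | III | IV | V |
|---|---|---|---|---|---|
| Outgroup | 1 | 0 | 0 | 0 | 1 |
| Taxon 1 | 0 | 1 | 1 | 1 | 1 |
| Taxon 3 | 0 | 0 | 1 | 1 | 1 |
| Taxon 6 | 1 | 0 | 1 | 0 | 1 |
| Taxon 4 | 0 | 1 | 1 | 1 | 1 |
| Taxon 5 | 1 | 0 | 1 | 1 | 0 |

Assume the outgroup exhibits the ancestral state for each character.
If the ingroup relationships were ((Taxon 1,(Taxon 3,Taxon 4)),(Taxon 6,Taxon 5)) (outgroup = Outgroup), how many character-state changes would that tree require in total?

Map each character onto ((Taxon 1,(Taxon 3,Taxon 4)),(Taxon 6,Taxon 5)) (rooted by Outgroup) and count the minimum state changes it requires (Fitch parsimony):
I: 1; II: 2; III: 1; IV: 2; V: 1.
Total tree length = 7.

7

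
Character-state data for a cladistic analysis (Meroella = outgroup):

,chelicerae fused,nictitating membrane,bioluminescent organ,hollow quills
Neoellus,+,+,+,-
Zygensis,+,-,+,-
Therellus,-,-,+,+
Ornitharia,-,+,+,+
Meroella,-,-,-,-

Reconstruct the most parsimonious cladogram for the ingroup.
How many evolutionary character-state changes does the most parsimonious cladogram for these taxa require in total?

The outgroup has state '-' for every character, so '+' is the derived state throughout.
chelicerae fused (derived state '+') is shared by Neoellus and Zygensis — a synapomorphy uniting that clade.
nictitating membrane groups Neoellus and Ornitharia, which is incompatible with the clades supported by the remaining characters; treating it as convergent (homoplasy) costs fewer steps than any alternative tree.
All ingroup taxa share the derived state '+' for bioluminescent organ; it defines the ingroup but does not resolve relationships within it.
Only Ornitharia and Therellus show the derived state '+' for hollow quills, supporting them as a clade.
Most parsimonious ingroup topology: ((Therellus,Ornitharia),(Zygensis,Neoellus)).
Changes per character on this tree: chelicerae fused: 1; nictitating membrane: 2; bioluminescent organ: 1; hollow quills: 1.
Total = 5.

5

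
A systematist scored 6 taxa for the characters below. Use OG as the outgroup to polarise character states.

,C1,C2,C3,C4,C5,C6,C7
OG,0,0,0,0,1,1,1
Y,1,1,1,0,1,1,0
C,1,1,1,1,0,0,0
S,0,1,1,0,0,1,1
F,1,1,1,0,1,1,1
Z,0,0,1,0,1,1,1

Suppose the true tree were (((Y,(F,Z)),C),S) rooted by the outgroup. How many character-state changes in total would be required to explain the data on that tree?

11

Map each character onto (((Y,(F,Z)),C),S) (rooted by OG) and count the minimum state changes it requires (Fitch parsimony):
C1: 2; C2: 2; C3: 1; C4: 1; C5: 2; C6: 1; C7: 2.
Total tree length = 11.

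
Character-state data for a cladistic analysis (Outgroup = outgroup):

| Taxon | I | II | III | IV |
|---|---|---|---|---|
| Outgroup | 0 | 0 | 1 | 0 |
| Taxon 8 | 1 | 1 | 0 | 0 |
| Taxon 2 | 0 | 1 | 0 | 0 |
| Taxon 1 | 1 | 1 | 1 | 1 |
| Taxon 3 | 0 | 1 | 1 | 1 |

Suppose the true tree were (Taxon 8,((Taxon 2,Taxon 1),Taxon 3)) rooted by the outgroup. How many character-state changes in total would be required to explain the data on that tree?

Map each character onto (Taxon 8,((Taxon 2,Taxon 1),Taxon 3)) (rooted by Outgroup) and count the minimum state changes it requires (Fitch parsimony):
I: 2; II: 1; III: 2; IV: 2.
Total tree length = 7.

7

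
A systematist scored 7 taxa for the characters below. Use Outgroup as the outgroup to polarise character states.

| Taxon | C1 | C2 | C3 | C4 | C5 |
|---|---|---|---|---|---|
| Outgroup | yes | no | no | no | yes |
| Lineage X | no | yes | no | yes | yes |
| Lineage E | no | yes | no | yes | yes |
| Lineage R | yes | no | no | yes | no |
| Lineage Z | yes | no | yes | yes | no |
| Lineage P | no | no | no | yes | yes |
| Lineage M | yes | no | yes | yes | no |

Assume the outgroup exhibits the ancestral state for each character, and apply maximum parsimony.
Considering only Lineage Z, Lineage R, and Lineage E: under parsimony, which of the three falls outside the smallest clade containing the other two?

Lineage E

Character polarity is set by the outgroup: the derived state is whichever differs from the outgroup's state, so for C1, C5 the derived state is 'no', and for the remaining characters it is 'yes'.
C1: derived state 'no' in Lineage E, Lineage P, and Lineage X only — synapomorphy for {Lineage E, Lineage P, Lineage X}.
C2: derived state 'yes' in Lineage E and Lineage X only — synapomorphy for {Lineage E, Lineage X}.
C3: derived state 'yes' in Lineage M and Lineage Z only — synapomorphy for {Lineage M, Lineage Z}.
All ingroup taxa share the derived state 'yes' for C4; it defines the ingroup but does not resolve relationships within it.
Only Lineage M, Lineage R, and Lineage Z show the derived state 'no' for C5, supporting them as a clade.
Most parsimonious ingroup topology: (((Lineage X,Lineage E),Lineage P),(Lineage R,(Lineage Z,Lineage M))).
Lineage R and Lineage Z share a more recent common ancestor with each other than either does with Lineage E, so Lineage E is the least closely related of the three.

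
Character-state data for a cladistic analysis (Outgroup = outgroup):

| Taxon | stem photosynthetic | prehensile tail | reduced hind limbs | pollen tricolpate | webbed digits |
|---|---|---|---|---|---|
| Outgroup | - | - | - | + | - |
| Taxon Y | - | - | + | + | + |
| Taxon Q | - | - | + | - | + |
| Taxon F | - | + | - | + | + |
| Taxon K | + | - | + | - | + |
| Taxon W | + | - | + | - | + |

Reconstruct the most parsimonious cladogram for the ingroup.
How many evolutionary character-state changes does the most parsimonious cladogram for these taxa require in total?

Character polarity is set by the outgroup: the derived state is whichever differs from the outgroup's state, so for pollen tricolpate the derived state is '-', and for the remaining characters it is '+'.
Only Taxon K and Taxon W show the derived state '+' for stem photosynthetic, supporting them as a clade.
prehensile tail (derived state '+') is unique to Taxon F (autapomorphy; uninformative for grouping).
reduced hind limbs (derived state '+') is shared by Taxon K, Taxon Q, Taxon W, and Taxon Y — a synapomorphy uniting that clade.
Only Taxon K, Taxon Q, and Taxon W show the derived state '-' for pollen tricolpate, supporting them as a clade.
webbed digits (derived state '+') is shared by all ingroup taxa — unites the whole ingroup.
Most parsimonious ingroup topology: ((Taxon Y,(Taxon Q,(Taxon K,Taxon W))),Taxon F).
Changes per character on this tree: stem photosynthetic: 1; prehensile tail: 1; reduced hind limbs: 1; pollen tricolpate: 1; webbed digits: 1.
Total = 5.

5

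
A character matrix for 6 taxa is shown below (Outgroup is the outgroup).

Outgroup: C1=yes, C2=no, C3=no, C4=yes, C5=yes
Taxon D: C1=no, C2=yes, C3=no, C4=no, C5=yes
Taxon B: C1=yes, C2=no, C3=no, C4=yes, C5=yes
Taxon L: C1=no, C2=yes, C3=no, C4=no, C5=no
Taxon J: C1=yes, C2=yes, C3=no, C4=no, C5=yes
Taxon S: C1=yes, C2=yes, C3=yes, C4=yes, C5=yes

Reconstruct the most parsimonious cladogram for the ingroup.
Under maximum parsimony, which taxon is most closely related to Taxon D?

Taxon L

Character polarity is set by the outgroup: the derived state is whichever differs from the outgroup's state, so for C1, C4, C5 the derived state is 'no', and for the remaining characters it is 'yes'.
Only Taxon D and Taxon L show the derived state 'no' for C1, supporting them as a clade.
Only Taxon D, Taxon J, Taxon L, and Taxon S show the derived state 'yes' for C2, supporting them as a clade.
C3: derived state 'yes' in Taxon S only — an autapomorphy, so it tells us nothing about relationships among taxa.
Only Taxon D, Taxon J, and Taxon L show the derived state 'no' for C4, supporting them as a clade.
C5: derived state 'no' in Taxon L only — an autapomorphy, so it tells us nothing about relationships among taxa.
Most parsimonious ingroup topology: ((((Taxon D,Taxon L),Taxon J),Taxon S),Taxon B).
Taxon D and Taxon L form a cherry on this tree, so they are sister taxa.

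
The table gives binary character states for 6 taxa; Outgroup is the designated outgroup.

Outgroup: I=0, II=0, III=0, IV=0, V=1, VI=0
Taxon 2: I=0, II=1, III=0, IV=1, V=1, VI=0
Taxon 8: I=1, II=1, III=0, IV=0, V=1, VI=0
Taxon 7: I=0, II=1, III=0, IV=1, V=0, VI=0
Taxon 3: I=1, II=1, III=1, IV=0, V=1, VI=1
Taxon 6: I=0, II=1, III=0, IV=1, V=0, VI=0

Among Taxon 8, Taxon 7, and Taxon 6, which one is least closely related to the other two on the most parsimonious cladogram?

Taxon 8

Character polarity is set by the outgroup: the derived state is whichever differs from the outgroup's state, so for V the derived state is '0', and for the remaining characters it is '1'.
Only Taxon 3 and Taxon 8 show the derived state '1' for I, supporting them as a clade.
All ingroup taxa share the derived state '1' for II; it defines the ingroup but does not resolve relationships within it.
III: derived state '1' in Taxon 3 only — an autapomorphy, so it tells us nothing about relationships among taxa.
Only Taxon 2, Taxon 6, and Taxon 7 show the derived state '1' for IV, supporting them as a clade.
V: derived state '0' in Taxon 6 and Taxon 7 only — synapomorphy for {Taxon 6, Taxon 7}.
VI: derived state '1' in Taxon 3 only — an autapomorphy, so it tells us nothing about relationships among taxa.
Most parsimonious ingroup topology: ((Taxon 2,(Taxon 7,Taxon 6)),(Taxon 8,Taxon 3)).
Taxon 6 and Taxon 7 share a more recent common ancestor with each other than either does with Taxon 8, so Taxon 8 is the least closely related of the three.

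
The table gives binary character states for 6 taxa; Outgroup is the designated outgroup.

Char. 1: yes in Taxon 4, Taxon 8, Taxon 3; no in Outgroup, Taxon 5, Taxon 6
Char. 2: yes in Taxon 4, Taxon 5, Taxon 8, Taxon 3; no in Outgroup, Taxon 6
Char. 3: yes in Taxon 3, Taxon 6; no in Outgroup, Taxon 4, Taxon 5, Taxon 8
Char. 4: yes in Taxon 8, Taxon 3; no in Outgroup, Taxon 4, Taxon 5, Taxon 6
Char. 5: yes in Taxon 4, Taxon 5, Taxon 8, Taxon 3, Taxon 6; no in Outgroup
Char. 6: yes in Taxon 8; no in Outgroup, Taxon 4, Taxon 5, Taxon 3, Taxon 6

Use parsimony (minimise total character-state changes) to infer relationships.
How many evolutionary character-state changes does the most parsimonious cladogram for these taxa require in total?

7

The outgroup has state 'no' for every character, so 'yes' is the derived state throughout.
Only Taxon 3, Taxon 4, and Taxon 8 show the derived state 'yes' for Char. 1, supporting them as a clade.
Only Taxon 3, Taxon 4, Taxon 5, and Taxon 8 show the derived state 'yes' for Char. 2, supporting them as a clade.
Char. 3 (state 'yes') occurs in Taxon 3 and Taxon 6 but conflicts with the nesting implied by the other characters — most parsimoniously interpreted as homoplasy.
Only Taxon 3 and Taxon 8 show the derived state 'yes' for Char. 4, supporting them as a clade.
Char. 5 (derived state 'yes') is shared by all ingroup taxa — unites the whole ingroup.
Char. 6: derived state 'yes' in Taxon 8 only — an autapomorphy, so it tells us nothing about relationships among taxa.
Most parsimonious ingroup topology: (((Taxon 4,(Taxon 8,Taxon 3)),Taxon 5),Taxon 6).
Changes per character on this tree: Char. 1: 1; Char. 2: 1; Char. 3: 2; Char. 4: 1; Char. 5: 1; Char. 6: 1.
Total = 7.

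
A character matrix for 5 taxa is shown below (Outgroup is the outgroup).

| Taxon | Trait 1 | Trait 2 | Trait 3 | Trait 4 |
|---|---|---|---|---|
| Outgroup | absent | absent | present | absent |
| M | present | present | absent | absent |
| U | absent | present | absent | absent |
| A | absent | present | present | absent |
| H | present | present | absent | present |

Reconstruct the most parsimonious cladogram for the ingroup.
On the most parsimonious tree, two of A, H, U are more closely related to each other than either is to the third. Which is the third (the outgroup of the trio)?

A

Character polarity is set by the outgroup: the derived state is whichever differs from the outgroup's state, so for Trait 3 the derived state is 'absent', and for the remaining characters it is 'present'.
Only H and M show the derived state 'present' for Trait 1, supporting them as a clade.
Trait 2 (derived state 'present') is shared by all ingroup taxa — unites the whole ingroup.
Trait 3 (derived state 'absent') is shared by H, M, and U — a synapomorphy uniting that clade.
Trait 4: derived state 'present' in H only — an autapomorphy, so it tells us nothing about relationships among taxa.
Most parsimonious ingroup topology: (((M,H),U),A).
H and U share a more recent common ancestor with each other than either does with A, so A is the least closely related of the three.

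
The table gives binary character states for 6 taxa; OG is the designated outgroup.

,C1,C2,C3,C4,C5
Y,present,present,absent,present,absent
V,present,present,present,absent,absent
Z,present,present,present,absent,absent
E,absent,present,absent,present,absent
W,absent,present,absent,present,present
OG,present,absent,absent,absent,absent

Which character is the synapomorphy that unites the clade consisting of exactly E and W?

C1

Character polarity is set by the outgroup: the derived state is whichever differs from the outgroup's state, so for C1 the derived state is 'absent', and for the remaining characters it is 'present'.
C1 (derived state 'absent') is shared by E and W — a synapomorphy uniting that clade.
C2 (derived state 'present') is shared by all ingroup taxa — unites the whole ingroup.
C3 (derived state 'present') is shared by V and Z — a synapomorphy uniting that clade.
C4 (derived state 'present') is shared by E, W, and Y — a synapomorphy uniting that clade.
C5: derived state 'present' in W only — an autapomorphy, so it tells us nothing about relationships among taxa.
Most parsimonious ingroup topology: (((W,E),Y),(Z,V)).
The clade {E, W} is supported by C1: its derived state 'absent' occurs in exactly those taxa and in no other taxon (including the outgroup).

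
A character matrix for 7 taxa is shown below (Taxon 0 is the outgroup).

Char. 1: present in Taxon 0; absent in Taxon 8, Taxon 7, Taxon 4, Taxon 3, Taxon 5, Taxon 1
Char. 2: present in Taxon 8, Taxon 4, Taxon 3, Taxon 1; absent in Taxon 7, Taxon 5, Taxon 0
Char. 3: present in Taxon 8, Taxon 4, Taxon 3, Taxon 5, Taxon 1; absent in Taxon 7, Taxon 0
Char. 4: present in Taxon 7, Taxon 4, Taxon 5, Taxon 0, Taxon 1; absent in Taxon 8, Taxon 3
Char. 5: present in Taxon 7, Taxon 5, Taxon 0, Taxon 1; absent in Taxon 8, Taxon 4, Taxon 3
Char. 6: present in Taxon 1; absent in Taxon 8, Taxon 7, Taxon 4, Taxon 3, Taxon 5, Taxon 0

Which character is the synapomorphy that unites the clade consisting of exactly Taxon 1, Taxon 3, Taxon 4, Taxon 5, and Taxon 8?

Character polarity is set by the outgroup: the derived state is whichever differs from the outgroup's state, so for Char. 1, Char. 4, Char. 5 the derived state is 'absent', and for the remaining characters it is 'present'.
All ingroup taxa share the derived state 'absent' for Char. 1; it defines the ingroup but does not resolve relationships within it.
Only Taxon 1, Taxon 3, Taxon 4, and Taxon 8 show the derived state 'present' for Char. 2, supporting them as a clade.
Only Taxon 1, Taxon 3, Taxon 4, Taxon 5, and Taxon 8 show the derived state 'present' for Char. 3, supporting them as a clade.
Only Taxon 3 and Taxon 8 show the derived state 'absent' for Char. 4, supporting them as a clade.
Char. 5 (derived state 'absent') is shared by Taxon 3, Taxon 4, and Taxon 8 — a synapomorphy uniting that clade.
Char. 6: derived state 'present' in Taxon 1 only — an autapomorphy, so it tells us nothing about relationships among taxa.
Most parsimonious ingroup topology: (Taxon 7,(((Taxon 4,(Taxon 3,Taxon 8)),Taxon 1),Taxon 5)).
The clade {Taxon 1, Taxon 3, Taxon 4, Taxon 5, Taxon 8} is supported by Char. 3: its derived state 'present' occurs in exactly those taxa and in no other taxon (including the outgroup).

Char. 3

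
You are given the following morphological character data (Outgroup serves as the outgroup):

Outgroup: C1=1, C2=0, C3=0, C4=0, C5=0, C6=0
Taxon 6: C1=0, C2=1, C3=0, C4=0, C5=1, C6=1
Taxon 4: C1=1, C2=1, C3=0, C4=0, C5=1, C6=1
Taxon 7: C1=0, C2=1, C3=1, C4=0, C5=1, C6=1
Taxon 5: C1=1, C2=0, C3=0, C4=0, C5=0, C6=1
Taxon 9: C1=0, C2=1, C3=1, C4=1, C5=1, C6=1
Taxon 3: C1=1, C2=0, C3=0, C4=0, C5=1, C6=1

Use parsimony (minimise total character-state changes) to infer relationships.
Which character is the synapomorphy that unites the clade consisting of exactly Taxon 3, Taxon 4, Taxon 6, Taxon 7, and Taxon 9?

C5

Character polarity is set by the outgroup: the derived state is whichever differs from the outgroup's state, so for C1 the derived state is '0', and for the remaining characters it is '1'.
C1: derived state '0' in Taxon 6, Taxon 7, and Taxon 9 only — synapomorphy for {Taxon 6, Taxon 7, Taxon 9}.
C2 (derived state '1') is shared by Taxon 4, Taxon 6, Taxon 7, and Taxon 9 — a synapomorphy uniting that clade.
C3 (derived state '1') is shared by Taxon 7 and Taxon 9 — a synapomorphy uniting that clade.
C4: derived state '1' in Taxon 9 only — an autapomorphy, so it tells us nothing about relationships among taxa.
C5: derived state '1' in Taxon 3, Taxon 4, Taxon 6, Taxon 7, and Taxon 9 only — synapomorphy for {Taxon 3, Taxon 4, Taxon 6, Taxon 7, Taxon 9}.
C6 (derived state '1') is shared by all ingroup taxa — unites the whole ingroup.
Most parsimonious ingroup topology: ((((Taxon 6,(Taxon 7,Taxon 9)),Taxon 4),Taxon 3),Taxon 5).
The clade {Taxon 3, Taxon 4, Taxon 6, Taxon 7, Taxon 9} is supported by C5: its derived state '1' occurs in exactly those taxa and in no other taxon (including the outgroup).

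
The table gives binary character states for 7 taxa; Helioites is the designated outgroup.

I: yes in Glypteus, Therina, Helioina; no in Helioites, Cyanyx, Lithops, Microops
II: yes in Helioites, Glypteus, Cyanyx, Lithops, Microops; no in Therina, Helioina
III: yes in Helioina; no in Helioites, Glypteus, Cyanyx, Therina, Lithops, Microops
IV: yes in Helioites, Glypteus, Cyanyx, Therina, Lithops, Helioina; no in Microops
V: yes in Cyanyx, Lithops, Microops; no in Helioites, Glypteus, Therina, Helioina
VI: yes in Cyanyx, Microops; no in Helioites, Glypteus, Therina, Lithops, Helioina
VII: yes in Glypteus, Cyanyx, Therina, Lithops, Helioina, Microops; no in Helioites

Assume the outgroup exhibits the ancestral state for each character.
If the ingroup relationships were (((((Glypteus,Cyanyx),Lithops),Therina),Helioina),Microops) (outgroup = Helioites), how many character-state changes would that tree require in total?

13

Map each character onto (((((Glypteus,Cyanyx),Lithops),Therina),Helioina),Microops) (rooted by Helioites) and count the minimum state changes it requires (Fitch parsimony):
I: 3; II: 2; III: 1; IV: 1; V: 3; VI: 2; VII: 1.
Total tree length = 13.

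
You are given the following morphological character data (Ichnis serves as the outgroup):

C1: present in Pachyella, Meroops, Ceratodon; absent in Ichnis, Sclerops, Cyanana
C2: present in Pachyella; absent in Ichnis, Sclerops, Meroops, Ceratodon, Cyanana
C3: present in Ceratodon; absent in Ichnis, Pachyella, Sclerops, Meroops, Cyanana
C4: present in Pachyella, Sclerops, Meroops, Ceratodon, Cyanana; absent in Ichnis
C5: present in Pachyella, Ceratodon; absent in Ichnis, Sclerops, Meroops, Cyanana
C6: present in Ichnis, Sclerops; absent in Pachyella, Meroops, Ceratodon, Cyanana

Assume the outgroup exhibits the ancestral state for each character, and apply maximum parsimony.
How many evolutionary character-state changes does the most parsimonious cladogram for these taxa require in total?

Character polarity is set by the outgroup: the derived state is whichever differs from the outgroup's state, so for C6 the derived state is 'absent', and for the remaining characters it is 'present'.
C1: derived state 'present' in Ceratodon, Meroops, and Pachyella only — synapomorphy for {Ceratodon, Meroops, Pachyella}.
C2: derived state 'present' in Pachyella only — an autapomorphy, so it tells us nothing about relationships among taxa.
C3 (derived state 'present') is unique to Ceratodon (autapomorphy; uninformative for grouping).
C4 (derived state 'present') is shared by all ingroup taxa — unites the whole ingroup.
Only Ceratodon and Pachyella show the derived state 'present' for C5, supporting them as a clade.
C6: derived state 'absent' in Ceratodon, Cyanana, Meroops, and Pachyella only — synapomorphy for {Ceratodon, Cyanana, Meroops, Pachyella}.
Most parsimonious ingroup topology: ((((Pachyella,Ceratodon),Meroops),Cyanana),Sclerops).
Changes per character on this tree: C1: 1; C2: 1; C3: 1; C4: 1; C5: 1; C6: 1.
Total = 6.

6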